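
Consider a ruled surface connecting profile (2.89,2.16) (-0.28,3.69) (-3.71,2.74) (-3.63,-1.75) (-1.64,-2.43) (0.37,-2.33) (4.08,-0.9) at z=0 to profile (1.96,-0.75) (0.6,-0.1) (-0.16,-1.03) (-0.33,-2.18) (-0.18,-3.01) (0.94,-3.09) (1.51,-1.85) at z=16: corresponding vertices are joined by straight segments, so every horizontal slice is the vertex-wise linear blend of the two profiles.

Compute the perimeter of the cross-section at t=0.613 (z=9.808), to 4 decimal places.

Cross-section at t=0.613: each vertex is (1-t)·p0[i] + t·p1[i].
  v1: (1-0.613)·(2.89,2.16) + 0.613·(1.96,-0.75) = (2.3199,0.3762)
  v2: (1-0.613)·(-0.28,3.69) + 0.613·(0.6,-0.1) = (0.2594,1.3667)
  v3: (1-0.613)·(-3.71,2.74) + 0.613·(-0.16,-1.03) = (-1.5338,0.4290)
  v4: (1-0.613)·(-3.63,-1.75) + 0.613·(-0.33,-2.18) = (-1.6071,-2.0136)
  v5: (1-0.613)·(-1.64,-2.43) + 0.613·(-0.18,-3.01) = (-0.7450,-2.7855)
  v6: (1-0.613)·(0.37,-2.33) + 0.613·(0.94,-3.09) = (0.7194,-2.7959)
  v7: (1-0.613)·(4.08,-0.9) + 0.613·(1.51,-1.85) = (2.5046,-1.4824)
Perimeter = Σ |v_{i+1} − v_i|:
  edge 1→2: √(-2.0605² + 0.9906²) = 2.2862 (running 2.2862)
  edge 2→3: √(-1.7933² + -0.9377²) = 2.0237 (running 4.3099)
  edge 3→4: √(-0.0733² + -2.4426²) = 2.4437 (running 6.7536)
  edge 4→5: √(0.8621² + -0.7719²) = 1.1572 (running 7.9107)
  edge 5→6: √(1.4644² + -0.0103²) = 1.4645 (running 9.3752)
  edge 6→7: √(1.7852² + 1.3135²) = 2.2164 (running 11.5916)
  edge 7→1: √(-0.1847² + 1.8585²) = 1.8677 (running 13.4592)
Perimeter = 13.4592

Perimeter at t=0.613: 13.4592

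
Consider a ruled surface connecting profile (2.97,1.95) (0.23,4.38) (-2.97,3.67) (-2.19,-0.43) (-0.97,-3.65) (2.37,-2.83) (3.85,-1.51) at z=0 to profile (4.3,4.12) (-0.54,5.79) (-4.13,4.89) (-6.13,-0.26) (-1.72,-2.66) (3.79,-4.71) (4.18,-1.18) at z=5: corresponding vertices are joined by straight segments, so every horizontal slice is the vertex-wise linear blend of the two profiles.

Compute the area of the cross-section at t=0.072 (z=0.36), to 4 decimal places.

Cross-section at t=0.072: each vertex is (1-t)·p0[i] + t·p1[i].
  v1: (1-0.072)·(2.97,1.95) + 0.072·(4.3,4.12) = (3.0658,2.1062)
  v2: (1-0.072)·(0.23,4.38) + 0.072·(-0.54,5.79) = (0.1746,4.4815)
  v3: (1-0.072)·(-2.97,3.67) + 0.072·(-4.13,4.89) = (-3.0535,3.7578)
  v4: (1-0.072)·(-2.19,-0.43) + 0.072·(-6.13,-0.26) = (-2.4737,-0.4178)
  v5: (1-0.072)·(-0.97,-3.65) + 0.072·(-1.72,-2.66) = (-1.0240,-3.5787)
  v6: (1-0.072)·(2.37,-2.83) + 0.072·(3.79,-4.71) = (2.4722,-2.9654)
  v7: (1-0.072)·(3.85,-1.51) + 0.072·(4.18,-1.18) = (3.8738,-1.4862)
Shoelace sum Σ(x_i·y_{i+1} − x_{i+1}·y_i):
  i=1: 3.0658·4.4815 − 0.1746·2.1062 = +13.3716 (running +13.3716)
  i=2: 0.1746·3.7578 − -3.0535·4.4815 = +14.3404 (running +27.7120)
  i=3: -3.0535·-0.4178 − -2.4737·3.7578 = +10.5713 (running +38.2833)
  i=4: -2.4737·-3.5787 − -1.0240·-0.4178 = +8.4248 (running +46.7081)
  i=5: -1.0240·-2.9654 − 2.4722·-3.5787 = +11.8840 (running +58.5921)
  i=6: 2.4722·-1.4862 − 3.8738·-2.9654 = +7.8128 (running +66.4049)
  i=7: 3.8738·2.1062 − 3.0658·-1.4862 = +12.7155 (running +79.1204)
Area = |Σ|/2 = |79.1204|/2 = 39.5602

Area at t=0.072: 39.5602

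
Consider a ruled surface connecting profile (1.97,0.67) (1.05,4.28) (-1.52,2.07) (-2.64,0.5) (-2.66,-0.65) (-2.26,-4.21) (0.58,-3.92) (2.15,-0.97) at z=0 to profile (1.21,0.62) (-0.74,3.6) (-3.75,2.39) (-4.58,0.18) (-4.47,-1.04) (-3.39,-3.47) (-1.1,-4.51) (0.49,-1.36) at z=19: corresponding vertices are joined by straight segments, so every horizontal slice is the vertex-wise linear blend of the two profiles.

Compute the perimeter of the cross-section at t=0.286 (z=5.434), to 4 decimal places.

Cross-section at t=0.286: each vertex is (1-t)·p0[i] + t·p1[i].
  v1: (1-0.286)·(1.97,0.67) + 0.286·(1.21,0.62) = (1.7526,0.6557)
  v2: (1-0.286)·(1.05,4.28) + 0.286·(-0.74,3.6) = (0.5381,4.0855)
  v3: (1-0.286)·(-1.52,2.07) + 0.286·(-3.75,2.39) = (-2.1578,2.1615)
  v4: (1-0.286)·(-2.64,0.5) + 0.286·(-4.58,0.18) = (-3.1948,0.4085)
  v5: (1-0.286)·(-2.66,-0.65) + 0.286·(-4.47,-1.04) = (-3.1777,-0.7615)
  v6: (1-0.286)·(-2.26,-4.21) + 0.286·(-3.39,-3.47) = (-2.5832,-3.9984)
  v7: (1-0.286)·(0.58,-3.92) + 0.286·(-1.1,-4.51) = (0.0995,-4.0887)
  v8: (1-0.286)·(2.15,-0.97) + 0.286·(0.49,-1.36) = (1.6752,-1.0815)
Perimeter = Σ |v_{i+1} − v_i|:
  edge 1→2: √(-1.2146² + 3.4298²) = 3.6385 (running 3.6385)
  edge 2→3: √(-2.6958² + -1.9240²) = 3.3120 (running 6.9505)
  edge 3→4: √(-1.0371² + -1.7530²) = 2.0368 (running 8.9873)
  edge 4→5: √(0.0172² + -1.1700²) = 1.1701 (running 10.1575)
  edge 5→6: √(0.5945² + -3.2368²) = 3.2910 (running 13.4485)
  edge 6→7: √(2.6827² + -0.0904²) = 2.6842 (running 16.1327)
  edge 7→8: √(1.5757² + 3.0072²) = 3.3950 (running 19.5277)
  edge 8→1: √(0.0774² + 1.7372²) = 1.7390 (running 21.2667)
Perimeter = 21.2667

Perimeter at t=0.286: 21.2667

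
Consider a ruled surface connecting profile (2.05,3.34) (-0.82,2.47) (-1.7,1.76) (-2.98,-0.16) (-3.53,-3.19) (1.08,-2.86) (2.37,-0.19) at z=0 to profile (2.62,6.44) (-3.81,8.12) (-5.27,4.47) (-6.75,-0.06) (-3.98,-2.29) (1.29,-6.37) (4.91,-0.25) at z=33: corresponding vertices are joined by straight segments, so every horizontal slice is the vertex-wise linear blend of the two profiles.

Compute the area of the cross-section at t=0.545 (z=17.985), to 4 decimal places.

Area at t=0.545: 62.9501

Cross-section at t=0.545: each vertex is (1-t)·p0[i] + t·p1[i].
  v1: (1-0.545)·(2.05,3.34) + 0.545·(2.62,6.44) = (2.3607,5.0295)
  v2: (1-0.545)·(-0.82,2.47) + 0.545·(-3.81,8.12) = (-2.4496,5.5492)
  v3: (1-0.545)·(-1.7,1.76) + 0.545·(-5.27,4.47) = (-3.6456,3.2370)
  v4: (1-0.545)·(-2.98,-0.16) + 0.545·(-6.75,-0.06) = (-5.0347,-0.1055)
  v5: (1-0.545)·(-3.53,-3.19) + 0.545·(-3.98,-2.29) = (-3.7752,-2.6995)
  v6: (1-0.545)·(1.08,-2.86) + 0.545·(1.29,-6.37) = (1.1945,-4.7729)
  v7: (1-0.545)·(2.37,-0.19) + 0.545·(4.91,-0.25) = (3.7543,-0.2227)
Shoelace sum Σ(x_i·y_{i+1} − x_{i+1}·y_i):
  i=1: 2.3607·5.5492 − -2.4496·5.0295 = +25.4198 (running +25.4198)
  i=2: -2.4496·3.2370 − -3.6456·5.5492 = +12.3016 (running +37.7214)
  i=3: -3.6456·-0.1055 − -5.0347·3.2370 = +16.6815 (running +54.4029)
  i=4: -5.0347·-2.6995 − -3.7752·-0.1055 = +13.1927 (running +67.5957)
  i=5: -3.7752·-4.7729 − 1.1945·-2.6995 = +21.2435 (running +88.8392)
  i=6: 1.1945·-0.2227 − 3.7543·-4.7729 = +17.6531 (running +106.4923)
  i=7: 3.7543·5.0295 − 2.3607·-0.2227 = +19.4080 (running +125.9002)
Area = |Σ|/2 = |125.9002|/2 = 62.9501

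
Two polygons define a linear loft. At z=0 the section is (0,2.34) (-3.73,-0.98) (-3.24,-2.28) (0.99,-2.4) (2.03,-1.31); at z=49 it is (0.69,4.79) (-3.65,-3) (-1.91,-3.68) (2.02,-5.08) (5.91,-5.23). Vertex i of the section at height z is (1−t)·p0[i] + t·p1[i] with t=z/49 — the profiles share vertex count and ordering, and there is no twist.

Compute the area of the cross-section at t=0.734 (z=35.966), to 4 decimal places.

Cross-section at t=0.734: each vertex is (1-t)·p0[i] + t·p1[i].
  v1: (1-0.734)·(0,2.34) + 0.734·(0.69,4.79) = (0.5065,4.1383)
  v2: (1-0.734)·(-3.73,-0.98) + 0.734·(-3.65,-3) = (-3.6713,-2.4627)
  v3: (1-0.734)·(-3.24,-2.28) + 0.734·(-1.91,-3.68) = (-2.2638,-3.3076)
  v4: (1-0.734)·(0.99,-2.4) + 0.734·(2.02,-5.08) = (1.7460,-4.3671)
  v5: (1-0.734)·(2.03,-1.31) + 0.734·(5.91,-5.23) = (4.8779,-4.1873)
Shoelace sum Σ(x_i·y_{i+1} − x_{i+1}·y_i):
  i=1: 0.5065·-2.4627 − -3.6713·4.1383 = +13.9456 (running +13.9456)
  i=2: -3.6713·-3.3076 − -2.2638·-2.4627 = +6.5682 (running +20.5138)
  i=3: -2.2638·-4.3671 − 1.7460·-3.3076 = +15.6613 (running +36.1751)
  i=4: 1.7460·-4.1873 − 4.8779·-4.3671 = +13.9914 (running +50.1665)
  i=5: 4.8779·4.1383 − 0.5065·-4.1873 = +22.3070 (running +72.4735)
Area = |Σ|/2 = |72.4735|/2 = 36.2367

Area at t=0.734: 36.2367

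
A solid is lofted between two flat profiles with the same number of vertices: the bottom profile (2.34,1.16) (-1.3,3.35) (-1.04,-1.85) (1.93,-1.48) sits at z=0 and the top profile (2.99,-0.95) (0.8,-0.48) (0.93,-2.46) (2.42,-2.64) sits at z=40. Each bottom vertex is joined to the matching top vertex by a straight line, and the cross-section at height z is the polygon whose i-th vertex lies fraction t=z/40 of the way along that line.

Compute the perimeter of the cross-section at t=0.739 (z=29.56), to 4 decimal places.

Perimeter at t=0.739: 9.4384

Cross-section at t=0.739: each vertex is (1-t)·p0[i] + t·p1[i].
  v1: (1-0.739)·(2.34,1.16) + 0.739·(2.99,-0.95) = (2.8203,-0.3993)
  v2: (1-0.739)·(-1.3,3.35) + 0.739·(0.8,-0.48) = (0.2519,0.5196)
  v3: (1-0.739)·(-1.04,-1.85) + 0.739·(0.93,-2.46) = (0.4158,-2.3008)
  v4: (1-0.739)·(1.93,-1.48) + 0.739·(2.42,-2.64) = (2.2921,-2.3372)
Perimeter = Σ |v_{i+1} − v_i|:
  edge 1→2: √(-2.5684² + 0.9189²) = 2.7279 (running 2.7279)
  edge 2→3: √(0.1639² + -2.8204²) = 2.8252 (running 5.5531)
  edge 3→4: √(1.8763² + -0.0364²) = 1.8766 (running 7.4297)
  edge 4→1: √(0.5282² + 1.9380²) = 2.0087 (running 9.4384)
Perimeter = 9.4384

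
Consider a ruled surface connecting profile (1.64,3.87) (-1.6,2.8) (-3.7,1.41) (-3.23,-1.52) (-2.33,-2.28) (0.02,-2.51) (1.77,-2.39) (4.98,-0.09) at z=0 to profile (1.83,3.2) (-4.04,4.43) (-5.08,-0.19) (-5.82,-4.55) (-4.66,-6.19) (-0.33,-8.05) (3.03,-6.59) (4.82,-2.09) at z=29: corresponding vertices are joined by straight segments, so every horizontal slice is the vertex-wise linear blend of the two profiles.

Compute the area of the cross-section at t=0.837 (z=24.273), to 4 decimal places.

Area at t=0.837: 82.9555

Cross-section at t=0.837: each vertex is (1-t)·p0[i] + t·p1[i].
  v1: (1-0.837)·(1.64,3.87) + 0.837·(1.83,3.2) = (1.7990,3.3092)
  v2: (1-0.837)·(-1.6,2.8) + 0.837·(-4.04,4.43) = (-3.6423,4.1643)
  v3: (1-0.837)·(-3.7,1.41) + 0.837·(-5.08,-0.19) = (-4.8551,0.0708)
  v4: (1-0.837)·(-3.23,-1.52) + 0.837·(-5.82,-4.55) = (-5.3978,-4.0561)
  v5: (1-0.837)·(-2.33,-2.28) + 0.837·(-4.66,-6.19) = (-4.2802,-5.5527)
  v6: (1-0.837)·(0.02,-2.51) + 0.837·(-0.33,-8.05) = (-0.2730,-7.1470)
  v7: (1-0.837)·(1.77,-2.39) + 0.837·(3.03,-6.59) = (2.8246,-5.9054)
  v8: (1-0.837)·(4.98,-0.09) + 0.837·(4.82,-2.09) = (4.8461,-1.7640)
Shoelace sum Σ(x_i·y_{i+1} − x_{i+1}·y_i):
  i=1: 1.7990·4.1643 − -3.6423·3.3092 = +19.5448 (running +19.5448)
  i=2: -3.6423·0.0708 − -4.8551·4.1643 = +19.9601 (running +39.5049)
  i=3: -4.8551·-4.0561 − -5.3978·0.0708 = +20.0748 (running +59.5797)
  i=4: -5.3978·-5.5527 − -4.2802·-4.0561 = +12.6114 (running +72.1911)
  i=5: -4.2802·-7.1470 − -0.2730·-5.5527 = +29.0750 (running +101.2661)
  i=6: -0.2730·-5.9054 − 2.8246·-7.1470 = +21.7994 (running +123.0654)
  i=7: 2.8246·-1.7640 − 4.8461·-5.9054 = +23.6354 (running +146.7008)
  i=8: 4.8461·3.3092 − 1.7990·-1.7640 = +19.2102 (running +165.9110)
Area = |Σ|/2 = |165.9110|/2 = 82.9555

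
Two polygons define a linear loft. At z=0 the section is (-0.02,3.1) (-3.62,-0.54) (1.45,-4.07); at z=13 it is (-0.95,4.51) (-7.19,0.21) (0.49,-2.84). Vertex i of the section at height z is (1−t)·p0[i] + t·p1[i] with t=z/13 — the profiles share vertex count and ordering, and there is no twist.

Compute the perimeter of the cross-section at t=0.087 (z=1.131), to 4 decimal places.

Perimeter at t=0.087: 18.9997

Cross-section at t=0.087: each vertex is (1-t)·p0[i] + t·p1[i].
  v1: (1-0.087)·(-0.02,3.1) + 0.087·(-0.95,4.51) = (-0.1009,3.2227)
  v2: (1-0.087)·(-3.62,-0.54) + 0.087·(-7.19,0.21) = (-3.9306,-0.4748)
  v3: (1-0.087)·(1.45,-4.07) + 0.087·(0.49,-2.84) = (1.3665,-3.9630)
Perimeter = Σ |v_{i+1} − v_i|:
  edge 1→2: √(-3.8297² + -3.6974²) = 5.3233 (running 5.3233)
  edge 2→3: √(5.2971² + -3.4882²) = 6.3425 (running 11.6657)
  edge 3→1: √(-1.4674² + 7.1857²) = 7.3340 (running 18.9997)
Perimeter = 18.9997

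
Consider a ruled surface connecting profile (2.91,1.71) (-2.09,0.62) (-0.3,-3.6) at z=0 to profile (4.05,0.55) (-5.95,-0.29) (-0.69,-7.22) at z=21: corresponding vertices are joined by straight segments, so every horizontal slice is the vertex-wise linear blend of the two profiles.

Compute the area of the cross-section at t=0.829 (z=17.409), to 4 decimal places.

Cross-section at t=0.829: each vertex is (1-t)·p0[i] + t·p1[i].
  v1: (1-0.829)·(2.91,1.71) + 0.829·(4.05,0.55) = (3.8551,0.7484)
  v2: (1-0.829)·(-2.09,0.62) + 0.829·(-5.95,-0.29) = (-5.2899,-0.1344)
  v3: (1-0.829)·(-0.3,-3.6) + 0.829·(-0.69,-7.22) = (-0.6233,-6.6010)
Shoelace sum Σ(x_i·y_{i+1} − x_{i+1}·y_i):
  i=1: 3.8551·-0.1344 − -5.2899·0.7484 = +3.4407 (running +3.4407)
  i=2: -5.2899·-6.6010 − -0.6233·-0.1344 = +34.8350 (running +38.2757)
  i=3: -0.6233·0.7484 − 3.8551·-6.6010 = +24.9807 (running +63.2564)
Area = |Σ|/2 = |63.2564|/2 = 31.6282

Area at t=0.829: 31.6282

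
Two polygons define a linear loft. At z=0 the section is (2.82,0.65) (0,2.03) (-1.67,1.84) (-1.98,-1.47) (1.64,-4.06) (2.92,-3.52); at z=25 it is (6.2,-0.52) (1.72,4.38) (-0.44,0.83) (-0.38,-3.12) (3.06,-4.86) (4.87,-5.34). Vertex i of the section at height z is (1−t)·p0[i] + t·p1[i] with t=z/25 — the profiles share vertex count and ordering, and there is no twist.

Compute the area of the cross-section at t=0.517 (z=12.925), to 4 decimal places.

Area at t=0.517: 30.7184

Cross-section at t=0.517: each vertex is (1-t)·p0[i] + t·p1[i].
  v1: (1-0.517)·(2.82,0.65) + 0.517·(6.2,-0.52) = (4.5675,0.0451)
  v2: (1-0.517)·(0,2.03) + 0.517·(1.72,4.38) = (0.8892,3.2450)
  v3: (1-0.517)·(-1.67,1.84) + 0.517·(-0.44,0.83) = (-1.0341,1.3178)
  v4: (1-0.517)·(-1.98,-1.47) + 0.517·(-0.38,-3.12) = (-1.1528,-2.3230)
  v5: (1-0.517)·(1.64,-4.06) + 0.517·(3.06,-4.86) = (2.3741,-4.4736)
  v6: (1-0.517)·(2.92,-3.52) + 0.517·(4.87,-5.34) = (3.9282,-4.4609)
Shoelace sum Σ(x_i·y_{i+1} − x_{i+1}·y_i):
  i=1: 4.5675·3.2450 − 0.8892·0.0451 = +14.7811 (running +14.7811)
  i=2: 0.8892·1.3178 − -1.0341·3.2450 = +4.5274 (running +19.3085)
  i=3: -1.0341·-2.3230 − -1.1528·1.3178 = +3.9214 (running +23.2299)
  i=4: -1.1528·-4.4736 − 2.3741·-2.3230 = +10.6724 (running +33.9024)
  i=5: 2.3741·-4.4609 − 3.9282·-4.4736 = +6.9821 (running +40.8844)
  i=6: 3.9282·0.0451 − 4.5675·-4.4609 = +20.5524 (running +61.4368)
Area = |Σ|/2 = |61.4368|/2 = 30.7184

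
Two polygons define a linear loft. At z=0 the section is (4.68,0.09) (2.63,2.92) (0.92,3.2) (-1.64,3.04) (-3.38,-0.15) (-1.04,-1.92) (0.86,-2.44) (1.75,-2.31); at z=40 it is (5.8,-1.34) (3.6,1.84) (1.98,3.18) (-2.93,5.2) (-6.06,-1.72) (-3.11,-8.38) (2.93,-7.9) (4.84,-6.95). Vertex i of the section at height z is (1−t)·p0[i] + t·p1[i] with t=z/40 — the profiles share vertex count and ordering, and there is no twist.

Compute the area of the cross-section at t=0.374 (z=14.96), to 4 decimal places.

Area at t=0.374: 54.6498

Cross-section at t=0.374: each vertex is (1-t)·p0[i] + t·p1[i].
  v1: (1-0.374)·(4.68,0.09) + 0.374·(5.8,-1.34) = (5.0989,-0.4448)
  v2: (1-0.374)·(2.63,2.92) + 0.374·(3.6,1.84) = (2.9928,2.5161)
  v3: (1-0.374)·(0.92,3.2) + 0.374·(1.98,3.18) = (1.3164,3.1925)
  v4: (1-0.374)·(-1.64,3.04) + 0.374·(-2.93,5.2) = (-2.1225,3.8478)
  v5: (1-0.374)·(-3.38,-0.15) + 0.374·(-6.06,-1.72) = (-4.3823,-0.7372)
  v6: (1-0.374)·(-1.04,-1.92) + 0.374·(-3.11,-8.38) = (-1.8142,-4.3360)
  v7: (1-0.374)·(0.86,-2.44) + 0.374·(2.93,-7.9) = (1.6342,-4.4820)
  v8: (1-0.374)·(1.75,-2.31) + 0.374·(4.84,-6.95) = (2.9057,-4.0454)
Shoelace sum Σ(x_i·y_{i+1} − x_{i+1}·y_i):
  i=1: 5.0989·2.5161 − 2.9928·-0.4448 = +14.1604 (running +14.1604)
  i=2: 2.9928·3.1925 − 1.3164·2.5161 = +6.2422 (running +20.4027)
  i=3: 1.3164·3.8478 − -2.1225·3.1925 = +11.8414 (running +32.2441)
  i=4: -2.1225·-0.7372 − -4.3823·3.8478 = +18.4271 (running +50.6712)
  i=5: -4.3823·-4.3360 − -1.8142·-0.7372 = +17.6645 (running +68.3358)
  i=6: -1.8142·-4.4820 − 1.6342·-4.3360 = +15.2171 (running +83.5529)
  i=7: 1.6342·-4.0454 − 2.9057·-4.4820 = +6.4124 (running +89.9653)
  i=8: 2.9057·-0.4448 − 5.0989·-4.0454 = +19.3343 (running +109.2996)
Area = |Σ|/2 = |109.2996|/2 = 54.6498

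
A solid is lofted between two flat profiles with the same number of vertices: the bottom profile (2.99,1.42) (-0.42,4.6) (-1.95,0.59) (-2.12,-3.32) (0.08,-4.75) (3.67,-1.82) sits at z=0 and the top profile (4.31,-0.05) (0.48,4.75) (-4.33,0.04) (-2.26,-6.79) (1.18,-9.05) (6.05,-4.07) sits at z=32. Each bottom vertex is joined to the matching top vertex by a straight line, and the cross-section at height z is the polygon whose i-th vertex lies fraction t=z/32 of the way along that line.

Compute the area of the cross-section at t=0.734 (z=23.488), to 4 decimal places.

Cross-section at t=0.734: each vertex is (1-t)·p0[i] + t·p1[i].
  v1: (1-0.734)·(2.99,1.42) + 0.734·(4.31,-0.05) = (3.9589,0.3410)
  v2: (1-0.734)·(-0.42,4.6) + 0.734·(0.48,4.75) = (0.2406,4.7101)
  v3: (1-0.734)·(-1.95,0.59) + 0.734·(-4.33,0.04) = (-3.6969,0.1863)
  v4: (1-0.734)·(-2.12,-3.32) + 0.734·(-2.26,-6.79) = (-2.2228,-5.8670)
  v5: (1-0.734)·(0.08,-4.75) + 0.734·(1.18,-9.05) = (0.8874,-7.9062)
  v6: (1-0.734)·(3.67,-1.82) + 0.734·(6.05,-4.07) = (5.4169,-3.4715)
Shoelace sum Σ(x_i·y_{i+1} − x_{i+1}·y_i):
  i=1: 3.9589·4.7101 − 0.2406·0.3410 = +18.5647 (running +18.5647)
  i=2: 0.2406·0.1863 − -3.6969·4.7101 = +17.4577 (running +36.0224)
  i=3: -3.6969·-5.8670 − -2.2228·0.1863 = +22.1039 (running +58.1262)
  i=4: -2.2228·-7.9062 − 0.8874·-5.8670 = +22.7799 (running +80.9062)
  i=5: 0.8874·-3.4715 − 5.4169·-7.9062 = +39.7466 (running +120.6528)
  i=6: 5.4169·0.3410 − 3.9589·-3.4715 = +15.5905 (running +136.2433)
Area = |Σ|/2 = |136.2433|/2 = 68.1217

Area at t=0.734: 68.1217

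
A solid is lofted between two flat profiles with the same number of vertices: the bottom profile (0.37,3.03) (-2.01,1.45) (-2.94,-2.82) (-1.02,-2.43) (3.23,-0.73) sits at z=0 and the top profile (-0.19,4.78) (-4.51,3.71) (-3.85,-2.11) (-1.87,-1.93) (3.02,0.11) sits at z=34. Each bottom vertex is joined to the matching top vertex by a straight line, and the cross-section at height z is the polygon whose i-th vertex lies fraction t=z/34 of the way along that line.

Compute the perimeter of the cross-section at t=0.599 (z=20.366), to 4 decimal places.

Cross-section at t=0.599: each vertex is (1-t)·p0[i] + t·p1[i].
  v1: (1-0.599)·(0.37,3.03) + 0.599·(-0.19,4.78) = (0.0346,4.0783)
  v2: (1-0.599)·(-2.01,1.45) + 0.599·(-4.51,3.71) = (-3.5075,2.8037)
  v3: (1-0.599)·(-2.94,-2.82) + 0.599·(-3.85,-2.11) = (-3.4851,-2.3947)
  v4: (1-0.599)·(-1.02,-2.43) + 0.599·(-1.87,-1.93) = (-1.5292,-2.1305)
  v5: (1-0.599)·(3.23,-0.73) + 0.599·(3.02,0.11) = (3.1042,-0.2268)
Perimeter = Σ |v_{i+1} − v_i|:
  edge 1→2: √(-3.5421² + -1.2745²) = 3.7644 (running 3.7644)
  edge 2→3: √(0.0224² + -5.1985²) = 5.1985 (running 8.9629)
  edge 3→4: √(1.9559² + 0.2642²) = 1.9737 (running 10.9366)
  edge 4→5: √(4.6334² + 1.9037²) = 5.0092 (running 15.9458)
  edge 5→1: √(-3.0697² + 4.3051²) = 5.2874 (running 21.2332)
Perimeter = 21.2332

Perimeter at t=0.599: 21.2332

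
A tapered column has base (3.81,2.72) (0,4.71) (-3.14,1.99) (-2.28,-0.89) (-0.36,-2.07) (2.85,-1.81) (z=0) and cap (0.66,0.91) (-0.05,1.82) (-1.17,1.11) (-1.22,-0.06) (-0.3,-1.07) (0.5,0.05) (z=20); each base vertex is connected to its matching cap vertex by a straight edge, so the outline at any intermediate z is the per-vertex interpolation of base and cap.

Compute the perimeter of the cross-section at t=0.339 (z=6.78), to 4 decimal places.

Cross-section at t=0.339: each vertex is (1-t)·p0[i] + t·p1[i].
  v1: (1-0.339)·(3.81,2.72) + 0.339·(0.66,0.91) = (2.7422,2.1064)
  v2: (1-0.339)·(0,4.71) + 0.339·(-0.05,1.82) = (-0.0170,3.7303)
  v3: (1-0.339)·(-3.14,1.99) + 0.339·(-1.17,1.11) = (-2.4722,1.6917)
  v4: (1-0.339)·(-2.28,-0.89) + 0.339·(-1.22,-0.06) = (-1.9207,-0.6086)
  v5: (1-0.339)·(-0.36,-2.07) + 0.339·(-0.3,-1.07) = (-0.3397,-1.7310)
  v6: (1-0.339)·(2.85,-1.81) + 0.339·(0.5,0.05) = (2.0534,-1.1795)
Perimeter = Σ |v_{i+1} − v_i|:
  edge 1→2: √(-2.7591² + 1.6239²) = 3.2015 (running 3.2015)
  edge 2→3: √(-2.4552² + -2.0386²) = 3.1912 (running 6.3927)
  edge 3→4: √(0.5515² + -2.3003²) = 2.3655 (running 8.7582)
  edge 4→5: √(1.5810² + -1.1224²) = 1.9389 (running 10.6971)
  edge 5→6: √(2.3930² + 0.5515²) = 2.4557 (running 13.1529)
  edge 6→1: √(0.6888² + 3.2859²) = 3.3573 (running 16.5102)
Perimeter = 16.5102

Perimeter at t=0.339: 16.5102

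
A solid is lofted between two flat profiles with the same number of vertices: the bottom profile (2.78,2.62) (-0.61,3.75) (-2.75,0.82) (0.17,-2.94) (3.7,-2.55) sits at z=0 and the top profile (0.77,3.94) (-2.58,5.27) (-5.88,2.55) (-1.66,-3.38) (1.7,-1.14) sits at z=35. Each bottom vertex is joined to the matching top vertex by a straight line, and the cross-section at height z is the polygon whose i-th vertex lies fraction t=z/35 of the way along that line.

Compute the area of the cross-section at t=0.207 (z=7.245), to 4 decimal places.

Cross-section at t=0.207: each vertex is (1-t)·p0[i] + t·p1[i].
  v1: (1-0.207)·(2.78,2.62) + 0.207·(0.77,3.94) = (2.3639,2.8932)
  v2: (1-0.207)·(-0.61,3.75) + 0.207·(-2.58,5.27) = (-1.0178,4.0646)
  v3: (1-0.207)·(-2.75,0.82) + 0.207·(-5.88,2.55) = (-3.3979,1.1781)
  v4: (1-0.207)·(0.17,-2.94) + 0.207·(-1.66,-3.38) = (-0.2088,-3.0311)
  v5: (1-0.207)·(3.7,-2.55) + 0.207·(1.7,-1.14) = (3.2860,-2.2581)
Shoelace sum Σ(x_i·y_{i+1} − x_{i+1}·y_i):
  i=1: 2.3639·4.0646 − -1.0178·2.8932 = +12.5532 (running +12.5532)
  i=2: -1.0178·1.1781 − -3.3979·4.0646 = +12.6122 (running +25.1654)
  i=3: -3.3979·-3.0311 − -0.2088·1.1781 = +10.5453 (running +35.7108)
  i=4: -0.2088·-2.2581 − 3.2860·-3.0311 = +10.4316 (running +46.1424)
  i=5: 3.2860·2.8932 − 2.3639·-2.2581 = +14.8452 (running +60.9877)
Area = |Σ|/2 = |60.9877|/2 = 30.4938

Area at t=0.207: 30.4938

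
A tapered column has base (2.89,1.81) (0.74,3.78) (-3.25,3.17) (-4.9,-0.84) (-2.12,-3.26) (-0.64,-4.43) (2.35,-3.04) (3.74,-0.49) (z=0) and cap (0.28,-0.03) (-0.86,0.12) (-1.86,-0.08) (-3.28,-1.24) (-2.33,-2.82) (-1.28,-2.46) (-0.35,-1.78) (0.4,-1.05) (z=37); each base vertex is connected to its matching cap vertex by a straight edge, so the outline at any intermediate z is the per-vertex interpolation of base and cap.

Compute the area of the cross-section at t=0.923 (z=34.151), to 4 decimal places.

Area at t=0.923: 8.6107

Cross-section at t=0.923: each vertex is (1-t)·p0[i] + t·p1[i].
  v1: (1-0.923)·(2.89,1.81) + 0.923·(0.28,-0.03) = (0.4810,0.1117)
  v2: (1-0.923)·(0.74,3.78) + 0.923·(-0.86,0.12) = (-0.7368,0.4018)
  v3: (1-0.923)·(-3.25,3.17) + 0.923·(-1.86,-0.08) = (-1.9670,0.1702)
  v4: (1-0.923)·(-4.9,-0.84) + 0.923·(-3.28,-1.24) = (-3.4047,-1.2092)
  v5: (1-0.923)·(-2.12,-3.26) + 0.923·(-2.33,-2.82) = (-2.3138,-2.8539)
  v6: (1-0.923)·(-0.64,-4.43) + 0.923·(-1.28,-2.46) = (-1.2307,-2.6117)
  v7: (1-0.923)·(2.35,-3.04) + 0.923·(-0.35,-1.78) = (-0.1421,-1.8770)
  v8: (1-0.923)·(3.74,-0.49) + 0.923·(0.4,-1.05) = (0.6572,-1.0069)
Shoelace sum Σ(x_i·y_{i+1} − x_{i+1}·y_i):
  i=1: 0.4810·0.4018 − -0.7368·0.1117 = +0.2755 (running +0.2755)
  i=2: -0.7368·0.1702 − -1.9670·0.4018 = +0.6650 (running +0.9405)
  i=3: -1.9670·-1.2092 − -3.4047·0.1702 = +2.9582 (running +3.8987)
  i=4: -3.4047·-2.8539 − -2.3138·-1.2092 = +6.9188 (running +10.8175)
  i=5: -2.3138·-2.6117 − -1.2307·-2.8539 = +2.5307 (running +13.3482)
  i=6: -1.2307·-1.8770 − -0.1421·-2.6117 = +1.9390 (running +15.2872)
  i=7: -0.1421·-1.0069 − 0.6572·-1.8770 = +1.3766 (running +16.6638)
  i=8: 0.6572·0.1117 − 0.4810·-1.0069 = +0.5577 (running +17.2215)
Area = |Σ|/2 = |17.2215|/2 = 8.6107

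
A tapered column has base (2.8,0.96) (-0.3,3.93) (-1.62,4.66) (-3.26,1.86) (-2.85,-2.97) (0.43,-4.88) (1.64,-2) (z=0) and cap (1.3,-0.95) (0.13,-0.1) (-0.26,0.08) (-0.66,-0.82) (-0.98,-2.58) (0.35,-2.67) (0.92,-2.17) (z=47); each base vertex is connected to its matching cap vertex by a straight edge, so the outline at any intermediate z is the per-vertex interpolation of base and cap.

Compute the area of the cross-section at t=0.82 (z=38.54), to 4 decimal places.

Area at t=0.82: 7.6402

Cross-section at t=0.82: each vertex is (1-t)·p0[i] + t·p1[i].
  v1: (1-0.82)·(2.8,0.96) + 0.82·(1.3,-0.95) = (1.5700,-0.6062)
  v2: (1-0.82)·(-0.3,3.93) + 0.82·(0.13,-0.1) = (0.0526,0.6254)
  v3: (1-0.82)·(-1.62,4.66) + 0.82·(-0.26,0.08) = (-0.5048,0.9044)
  v4: (1-0.82)·(-3.26,1.86) + 0.82·(-0.66,-0.82) = (-1.1280,-0.3376)
  v5: (1-0.82)·(-2.85,-2.97) + 0.82·(-0.98,-2.58) = (-1.3166,-2.6502)
  v6: (1-0.82)·(0.43,-4.88) + 0.82·(0.35,-2.67) = (0.3644,-3.0678)
  v7: (1-0.82)·(1.64,-2) + 0.82·(0.92,-2.17) = (1.0496,-2.1394)
Shoelace sum Σ(x_i·y_{i+1} − x_{i+1}·y_i):
  i=1: 1.5700·0.6254 − 0.0526·-0.6062 = +1.0138 (running +1.0138)
  i=2: 0.0526·0.9044 − -0.5048·0.6254 = +0.3633 (running +1.3770)
  i=3: -0.5048·-0.3376 − -1.1280·0.9044 = +1.1906 (running +2.5676)
  i=4: -1.1280·-2.6502 − -1.3166·-0.3376 = +2.5449 (running +5.1126)
  i=5: -1.3166·-3.0678 − 0.3644·-2.6502 = +5.0048 (running +10.1174)
  i=6: 0.3644·-2.1394 − 1.0496·-3.0678 = +2.4404 (running +12.5577)
  i=7: 1.0496·-0.6062 − 1.5700·-2.1394 = +2.7226 (running +15.2803)
Area = |Σ|/2 = |15.2803|/2 = 7.6402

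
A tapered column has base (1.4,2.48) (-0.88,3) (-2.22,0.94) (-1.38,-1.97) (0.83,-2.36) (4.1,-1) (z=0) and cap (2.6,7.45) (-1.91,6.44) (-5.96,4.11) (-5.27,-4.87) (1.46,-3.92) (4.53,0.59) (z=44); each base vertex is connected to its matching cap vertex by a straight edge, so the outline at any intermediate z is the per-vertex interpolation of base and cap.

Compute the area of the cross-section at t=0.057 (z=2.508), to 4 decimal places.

Area at t=0.057: 24.4097

Cross-section at t=0.057: each vertex is (1-t)·p0[i] + t·p1[i].
  v1: (1-0.057)·(1.4,2.48) + 0.057·(2.6,7.45) = (1.4684,2.7633)
  v2: (1-0.057)·(-0.88,3) + 0.057·(-1.91,6.44) = (-0.9387,3.1961)
  v3: (1-0.057)·(-2.22,0.94) + 0.057·(-5.96,4.11) = (-2.4332,1.1207)
  v4: (1-0.057)·(-1.38,-1.97) + 0.057·(-5.27,-4.87) = (-1.6017,-2.1353)
  v5: (1-0.057)·(0.83,-2.36) + 0.057·(1.46,-3.92) = (0.8659,-2.4489)
  v6: (1-0.057)·(4.1,-1) + 0.057·(4.53,0.59) = (4.1245,-0.9094)
Shoelace sum Σ(x_i·y_{i+1} − x_{i+1}·y_i):
  i=1: 1.4684·3.1961 − -0.9387·2.7633 = +7.2871 (running +7.2871)
  i=2: -0.9387·1.1207 − -2.4332·3.1961 = +6.7246 (running +14.0117)
  i=3: -2.4332·-2.1353 − -1.6017·1.1207 = +6.9906 (running +21.0023)
  i=4: -1.6017·-2.4489 − 0.8659·-2.1353 = +5.7715 (running +26.7738)
  i=5: 0.8659·-0.9094 − 4.1245·-2.4489 = +9.3132 (running +36.0869)
  i=6: 4.1245·2.7633 − 1.4684·-0.9094 = +12.7325 (running +48.8195)
Area = |Σ|/2 = |48.8195|/2 = 24.4097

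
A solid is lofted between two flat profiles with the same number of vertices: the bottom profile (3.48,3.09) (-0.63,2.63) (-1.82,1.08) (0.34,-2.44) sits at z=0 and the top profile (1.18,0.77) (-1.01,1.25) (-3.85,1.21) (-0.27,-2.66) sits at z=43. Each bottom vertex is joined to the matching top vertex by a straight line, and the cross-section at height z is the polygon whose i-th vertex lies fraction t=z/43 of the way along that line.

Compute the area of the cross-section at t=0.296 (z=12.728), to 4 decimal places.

Cross-section at t=0.296: each vertex is (1-t)·p0[i] + t·p1[i].
  v1: (1-0.296)·(3.48,3.09) + 0.296·(1.18,0.77) = (2.7992,2.4033)
  v2: (1-0.296)·(-0.63,2.63) + 0.296·(-1.01,1.25) = (-0.7425,2.2215)
  v3: (1-0.296)·(-1.82,1.08) + 0.296·(-3.85,1.21) = (-2.4209,1.1185)
  v4: (1-0.296)·(0.34,-2.44) + 0.296·(-0.27,-2.66) = (0.1594,-2.5051)
Shoelace sum Σ(x_i·y_{i+1} − x_{i+1}·y_i):
  i=1: 2.7992·2.2215 − -0.7425·2.4033 = +8.0029 (running +8.0029)
  i=2: -0.7425·1.1185 − -2.4209·2.2215 = +4.5476 (running +12.5505)
  i=3: -2.4209·-2.5051 − 0.1594·1.1185 = +5.8863 (running +18.4367)
  i=4: 0.1594·2.4033 − 2.7992·-2.5051 = +7.3955 (running +25.8322)
Area = |Σ|/2 = |25.8322|/2 = 12.9161

Area at t=0.296: 12.9161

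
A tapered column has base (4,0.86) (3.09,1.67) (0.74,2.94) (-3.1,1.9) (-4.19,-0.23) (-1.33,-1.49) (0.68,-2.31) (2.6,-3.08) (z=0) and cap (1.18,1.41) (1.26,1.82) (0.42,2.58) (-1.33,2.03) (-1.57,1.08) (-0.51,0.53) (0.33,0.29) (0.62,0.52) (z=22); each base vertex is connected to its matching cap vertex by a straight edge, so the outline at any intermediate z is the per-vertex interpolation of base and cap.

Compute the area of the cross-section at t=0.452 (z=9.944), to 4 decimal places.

Area at t=0.452: 15.2919

Cross-section at t=0.452: each vertex is (1-t)·p0[i] + t·p1[i].
  v1: (1-0.452)·(4,0.86) + 0.452·(1.18,1.41) = (2.7254,1.1086)
  v2: (1-0.452)·(3.09,1.67) + 0.452·(1.26,1.82) = (2.2628,1.7378)
  v3: (1-0.452)·(0.74,2.94) + 0.452·(0.42,2.58) = (0.5954,2.7773)
  v4: (1-0.452)·(-3.1,1.9) + 0.452·(-1.33,2.03) = (-2.3000,1.9588)
  v5: (1-0.452)·(-4.19,-0.23) + 0.452·(-1.57,1.08) = (-3.0058,0.3621)
  v6: (1-0.452)·(-1.33,-1.49) + 0.452·(-0.51,0.53) = (-0.9594,-0.5770)
  v7: (1-0.452)·(0.68,-2.31) + 0.452·(0.33,0.29) = (0.5218,-1.1348)
  v8: (1-0.452)·(2.6,-3.08) + 0.452·(0.62,0.52) = (1.7050,-1.4528)
Shoelace sum Σ(x_i·y_{i+1} − x_{i+1}·y_i):
  i=1: 2.7254·1.7378 − 2.2628·1.1086 = +2.2275 (running +2.2275)
  i=2: 2.2628·2.7773 − 0.5954·1.7378 = +5.2499 (running +7.4775)
  i=3: 0.5954·1.9588 − -2.3000·2.7773 = +7.5538 (running +15.0313)
  i=4: -2.3000·0.3621 − -3.0058·1.9588 = +5.0547 (running +20.0860)
  i=5: -3.0058·-0.5770 − -0.9594·0.3621 = +2.0816 (running +22.1676)
  i=6: -0.9594·-1.1348 − 0.5218·-0.5770 = +1.3897 (running +23.5573)
  i=7: 0.5218·-1.4528 − 1.7050·-1.1348 = +1.1768 (running +24.7341)
  i=8: 1.7050·1.1086 − 2.7254·-1.4528 = +5.8496 (running +30.5837)
Area = |Σ|/2 = |30.5837|/2 = 15.2919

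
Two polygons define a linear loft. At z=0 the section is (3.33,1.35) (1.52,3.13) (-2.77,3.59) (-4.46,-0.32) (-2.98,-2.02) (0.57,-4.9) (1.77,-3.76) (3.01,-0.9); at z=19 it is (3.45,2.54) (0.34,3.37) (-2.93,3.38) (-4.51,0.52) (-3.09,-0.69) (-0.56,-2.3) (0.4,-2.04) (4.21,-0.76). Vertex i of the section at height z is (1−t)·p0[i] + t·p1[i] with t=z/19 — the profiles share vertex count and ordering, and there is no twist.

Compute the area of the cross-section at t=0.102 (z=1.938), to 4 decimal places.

Cross-section at t=0.102: each vertex is (1-t)·p0[i] + t·p1[i].
  v1: (1-0.102)·(3.33,1.35) + 0.102·(3.45,2.54) = (3.3422,1.4714)
  v2: (1-0.102)·(1.52,3.13) + 0.102·(0.34,3.37) = (1.3996,3.1545)
  v3: (1-0.102)·(-2.77,3.59) + 0.102·(-2.93,3.38) = (-2.7863,3.5686)
  v4: (1-0.102)·(-4.46,-0.32) + 0.102·(-4.51,0.52) = (-4.4651,-0.2343)
  v5: (1-0.102)·(-2.98,-2.02) + 0.102·(-3.09,-0.69) = (-2.9912,-1.8843)
  v6: (1-0.102)·(0.57,-4.9) + 0.102·(-0.56,-2.3) = (0.4547,-4.6348)
  v7: (1-0.102)·(1.77,-3.76) + 0.102·(0.4,-2.04) = (1.6303,-3.5846)
  v8: (1-0.102)·(3.01,-0.9) + 0.102·(4.21,-0.76) = (3.1324,-0.8857)
Shoelace sum Σ(x_i·y_{i+1} − x_{i+1}·y_i):
  i=1: 3.3422·3.1545 − 1.3996·1.4714 = +8.4836 (running +8.4836)
  i=2: 1.3996·3.5686 − -2.7863·3.1545 = +13.7841 (running +22.2677)
  i=3: -2.7863·-0.2343 − -4.4651·3.5686 = +16.5870 (running +38.8547)
  i=4: -4.4651·-1.8843 − -2.9912·-0.2343 = +7.7129 (running +46.5676)
  i=5: -2.9912·-4.6348 − 0.4547·-1.8843 = +14.7206 (running +61.2882)
  i=6: 0.4547·-3.5846 − 1.6303·-4.6348 = +5.9259 (running +67.2140)
  i=7: 1.6303·-0.8857 − 3.1324·-3.5846 = +9.7843 (running +76.9984)
  i=8: 3.1324·1.4714 − 3.3422·-0.8857 = +7.5692 (running +84.5676)
Area = |Σ|/2 = |84.5676|/2 = 42.2838

Area at t=0.102: 42.2838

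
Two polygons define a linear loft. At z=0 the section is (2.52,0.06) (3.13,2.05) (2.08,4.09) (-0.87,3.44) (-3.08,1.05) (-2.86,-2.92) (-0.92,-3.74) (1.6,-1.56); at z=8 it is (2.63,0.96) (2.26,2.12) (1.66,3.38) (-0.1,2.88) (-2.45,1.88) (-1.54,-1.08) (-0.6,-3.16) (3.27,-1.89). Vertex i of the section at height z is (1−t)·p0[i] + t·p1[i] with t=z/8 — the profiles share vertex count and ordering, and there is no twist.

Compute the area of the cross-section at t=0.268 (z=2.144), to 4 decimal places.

Cross-section at t=0.268: each vertex is (1-t)·p0[i] + t·p1[i].
  v1: (1-0.268)·(2.52,0.06) + 0.268·(2.63,0.96) = (2.5495,0.3012)
  v2: (1-0.268)·(3.13,2.05) + 0.268·(2.26,2.12) = (2.8968,2.0688)
  v3: (1-0.268)·(2.08,4.09) + 0.268·(1.66,3.38) = (1.9674,3.8997)
  v4: (1-0.268)·(-0.87,3.44) + 0.268·(-0.1,2.88) = (-0.6636,3.2899)
  v5: (1-0.268)·(-3.08,1.05) + 0.268·(-2.45,1.88) = (-2.9112,1.2724)
  v6: (1-0.268)·(-2.86,-2.92) + 0.268·(-1.54,-1.08) = (-2.5062,-2.4269)
  v7: (1-0.268)·(-0.92,-3.74) + 0.268·(-0.6,-3.16) = (-0.8342,-3.5846)
  v8: (1-0.268)·(1.6,-1.56) + 0.268·(3.27,-1.89) = (2.0476,-1.6484)
Shoelace sum Σ(x_i·y_{i+1} − x_{i+1}·y_i):
  i=1: 2.5495·2.0688 − 2.8968·0.3012 = +4.4017 (running +4.4017)
  i=2: 2.8968·3.8997 − 1.9674·2.0688 = +7.2267 (running +11.6284)
  i=3: 1.9674·3.2899 − -0.6636·3.8997 = +9.0607 (running +20.6892)
  i=4: -0.6636·1.2724 − -2.9112·3.2899 = +8.7330 (running +29.4222)
  i=5: -2.9112·-2.4269 − -2.5062·1.2724 = +10.2541 (running +39.6763)
  i=6: -2.5062·-3.5846 − -0.8342·-2.4269 = +6.9592 (running +46.6355)
  i=7: -0.8342·-1.6484 − 2.0476·-3.5846 = +8.7148 (running +55.3502)
  i=8: 2.0476·0.3012 − 2.5495·-1.6484 = +4.8194 (running +60.1696)
Area = |Σ|/2 = |60.1696|/2 = 30.0848

Area at t=0.268: 30.0848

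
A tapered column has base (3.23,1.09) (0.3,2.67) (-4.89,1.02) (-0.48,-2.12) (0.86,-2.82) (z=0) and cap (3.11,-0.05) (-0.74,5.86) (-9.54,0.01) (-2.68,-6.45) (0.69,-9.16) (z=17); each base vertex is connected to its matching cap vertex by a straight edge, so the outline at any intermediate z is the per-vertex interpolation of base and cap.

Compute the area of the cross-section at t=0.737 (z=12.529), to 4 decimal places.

Area at t=0.737: 72.8219

Cross-section at t=0.737: each vertex is (1-t)·p0[i] + t·p1[i].
  v1: (1-0.737)·(3.23,1.09) + 0.737·(3.11,-0.05) = (3.1416,0.2498)
  v2: (1-0.737)·(0.3,2.67) + 0.737·(-0.74,5.86) = (-0.4665,5.0210)
  v3: (1-0.737)·(-4.89,1.02) + 0.737·(-9.54,0.01) = (-8.3171,0.2756)
  v4: (1-0.737)·(-0.48,-2.12) + 0.737·(-2.68,-6.45) = (-2.1014,-5.3112)
  v5: (1-0.737)·(0.86,-2.82) + 0.737·(0.69,-9.16) = (0.7347,-7.4926)
Shoelace sum Σ(x_i·y_{i+1} − x_{i+1}·y_i):
  i=1: 3.1416·5.0210 − -0.4665·0.2498 = +15.8904 (running +15.8904)
  i=2: -0.4665·0.2756 − -8.3171·5.0210 = +41.6316 (running +57.5220)
  i=3: -8.3171·-5.3112 − -2.1014·0.2756 = +44.7528 (running +102.2748)
  i=4: -2.1014·-7.4926 − 0.7347·-5.3112 = +19.6471 (running +121.9219)
  i=5: 0.7347·0.2498 − 3.1416·-7.4926 = +23.7219 (running +145.6438)
Area = |Σ|/2 = |145.6438|/2 = 72.8219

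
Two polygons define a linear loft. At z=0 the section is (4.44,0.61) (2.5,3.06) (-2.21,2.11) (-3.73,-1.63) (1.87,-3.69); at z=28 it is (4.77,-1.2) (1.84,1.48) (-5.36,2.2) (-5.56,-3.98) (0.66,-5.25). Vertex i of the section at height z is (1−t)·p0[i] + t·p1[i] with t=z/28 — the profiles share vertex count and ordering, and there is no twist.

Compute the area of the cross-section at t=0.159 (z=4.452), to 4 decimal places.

Cross-section at t=0.159: each vertex is (1-t)·p0[i] + t·p1[i].
  v1: (1-0.159)·(4.44,0.61) + 0.159·(4.77,-1.2) = (4.4925,0.3222)
  v2: (1-0.159)·(2.5,3.06) + 0.159·(1.84,1.48) = (2.3951,2.8088)
  v3: (1-0.159)·(-2.21,2.11) + 0.159·(-5.36,2.2) = (-2.7108,2.1243)
  v4: (1-0.159)·(-3.73,-1.63) + 0.159·(-5.56,-3.98) = (-4.0210,-2.0036)
  v5: (1-0.159)·(1.87,-3.69) + 0.159·(0.66,-5.25) = (1.6776,-3.9380)
Shoelace sum Σ(x_i·y_{i+1} − x_{i+1}·y_i):
  i=1: 4.4925·2.8088 − 2.3951·0.3222 = +11.8466 (running +11.8466)
  i=2: 2.3951·2.1243 − -2.7108·2.8088 = +12.7020 (running +24.5487)
  i=3: -2.7108·-2.0036 − -4.0210·2.1243 = +13.9734 (running +38.5221)
  i=4: -4.0210·-3.9380 − 1.6776·-2.0036 = +19.1961 (running +57.7181)
  i=5: 1.6776·0.3222 − 4.4925·-3.9380 = +18.2321 (running +75.9502)
Area = |Σ|/2 = |75.9502|/2 = 37.9751

Area at t=0.159: 37.9751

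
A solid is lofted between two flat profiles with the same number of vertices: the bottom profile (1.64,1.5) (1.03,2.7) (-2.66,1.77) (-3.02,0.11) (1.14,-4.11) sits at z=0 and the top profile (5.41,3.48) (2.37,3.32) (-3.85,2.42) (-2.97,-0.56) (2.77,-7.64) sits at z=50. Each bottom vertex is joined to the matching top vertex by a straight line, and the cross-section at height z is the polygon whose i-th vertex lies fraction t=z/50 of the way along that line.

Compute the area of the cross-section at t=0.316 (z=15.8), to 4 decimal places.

Cross-section at t=0.316: each vertex is (1-t)·p0[i] + t·p1[i].
  v1: (1-0.316)·(1.64,1.5) + 0.316·(5.41,3.48) = (2.8313,2.1257)
  v2: (1-0.316)·(1.03,2.7) + 0.316·(2.37,3.32) = (1.4534,2.8959)
  v3: (1-0.316)·(-2.66,1.77) + 0.316·(-3.85,2.42) = (-3.0360,1.9754)
  v4: (1-0.316)·(-3.02,0.11) + 0.316·(-2.97,-0.56) = (-3.0042,-0.1017)
  v5: (1-0.316)·(1.14,-4.11) + 0.316·(2.77,-7.64) = (1.6551,-5.2255)
Shoelace sum Σ(x_i·y_{i+1} − x_{i+1}·y_i):
  i=1: 2.8313·2.8959 − 1.4534·2.1257 = +5.1097 (running +5.1097)
  i=2: 1.4534·1.9754 − -3.0360·2.8959 = +11.6633 (running +16.7730)
  i=3: -3.0360·-0.1017 − -3.0042·1.9754 = +6.2433 (running +23.0163)
  i=4: -3.0042·-5.2255 − 1.6551·-0.1017 = +15.8667 (running +38.8830)
  i=5: 1.6551·2.1257 − 2.8313·-5.2255 = +18.3132 (running +57.1962)
Area = |Σ|/2 = |57.1962|/2 = 28.5981

Area at t=0.316: 28.5981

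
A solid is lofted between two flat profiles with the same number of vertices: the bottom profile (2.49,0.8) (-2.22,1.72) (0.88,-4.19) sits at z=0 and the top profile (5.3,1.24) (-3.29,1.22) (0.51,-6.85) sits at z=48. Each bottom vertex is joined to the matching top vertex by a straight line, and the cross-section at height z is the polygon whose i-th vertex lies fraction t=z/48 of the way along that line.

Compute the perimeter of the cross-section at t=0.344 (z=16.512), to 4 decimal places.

Cross-section at t=0.344: each vertex is (1-t)·p0[i] + t·p1[i].
  v1: (1-0.344)·(2.49,0.8) + 0.344·(5.3,1.24) = (3.4566,0.9514)
  v2: (1-0.344)·(-2.22,1.72) + 0.344·(-3.29,1.22) = (-2.5881,1.5480)
  v3: (1-0.344)·(0.88,-4.19) + 0.344·(0.51,-6.85) = (0.7527,-5.1050)
Perimeter = Σ |v_{i+1} − v_i|:
  edge 1→2: √(-6.0447² + 0.5966²) = 6.0741 (running 6.0741)
  edge 2→3: √(3.3408² + -6.6530²) = 7.4447 (running 13.5188)
  edge 3→1: √(2.7039² + 6.0564²) = 6.6326 (running 20.1514)
Perimeter = 20.1514

Perimeter at t=0.344: 20.1514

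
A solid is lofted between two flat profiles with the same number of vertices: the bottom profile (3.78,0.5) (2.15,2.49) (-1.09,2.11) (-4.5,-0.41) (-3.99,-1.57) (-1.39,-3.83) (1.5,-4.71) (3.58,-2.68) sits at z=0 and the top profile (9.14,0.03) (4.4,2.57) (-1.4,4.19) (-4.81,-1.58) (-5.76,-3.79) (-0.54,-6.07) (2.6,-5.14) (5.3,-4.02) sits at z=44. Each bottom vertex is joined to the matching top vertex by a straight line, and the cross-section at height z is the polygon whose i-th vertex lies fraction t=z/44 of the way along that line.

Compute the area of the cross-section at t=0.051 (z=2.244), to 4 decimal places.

Cross-section at t=0.051: each vertex is (1-t)·p0[i] + t·p1[i].
  v1: (1-0.051)·(3.78,0.5) + 0.051·(9.14,0.03) = (4.0534,0.4760)
  v2: (1-0.051)·(2.15,2.49) + 0.051·(4.4,2.57) = (2.2647,2.4941)
  v3: (1-0.051)·(-1.09,2.11) + 0.051·(-1.4,4.19) = (-1.1058,2.2161)
  v4: (1-0.051)·(-4.5,-0.41) + 0.051·(-4.81,-1.58) = (-4.5158,-0.4697)
  v5: (1-0.051)·(-3.99,-1.57) + 0.051·(-5.76,-3.79) = (-4.0803,-1.6832)
  v6: (1-0.051)·(-1.39,-3.83) + 0.051·(-0.54,-6.07) = (-1.3466,-3.9442)
  v7: (1-0.051)·(1.5,-4.71) + 0.051·(2.6,-5.14) = (1.5561,-4.7319)
  v8: (1-0.051)·(3.58,-2.68) + 0.051·(5.3,-4.02) = (3.6677,-2.7483)
Shoelace sum Σ(x_i·y_{i+1} − x_{i+1}·y_i):
  i=1: 4.0534·2.4941 − 2.2647·0.4760 = +9.0313 (running +9.0313)
  i=2: 2.2647·2.2161 − -1.1058·2.4941 = +7.7768 (running +16.8082)
  i=3: -1.1058·-0.4697 − -4.5158·2.2161 = +10.5268 (running +27.3349)
  i=4: -4.5158·-1.6832 − -4.0803·-0.4697 = +5.6847 (running +33.0196)
  i=5: -4.0803·-3.9442 − -1.3466·-1.6832 = +13.8269 (running +46.8465)
  i=6: -1.3466·-4.7319 − 1.5561·-3.9442 = +12.5099 (running +59.3564)
  i=7: 1.5561·-2.7483 − 3.6677·-4.7319 = +13.0787 (running +72.4351)
  i=8: 3.6677·0.4760 − 4.0534·-2.7483 = +12.8860 (running +85.3210)
Area = |Σ|/2 = |85.3210|/2 = 42.6605

Area at t=0.051: 42.6605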